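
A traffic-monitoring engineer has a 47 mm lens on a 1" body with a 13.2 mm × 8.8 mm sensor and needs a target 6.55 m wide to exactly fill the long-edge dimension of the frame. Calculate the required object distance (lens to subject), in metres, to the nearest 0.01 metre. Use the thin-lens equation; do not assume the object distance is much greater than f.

23.37 m

W: 6.55 m = 6550 mm.
Magnification m = w/W = dᵢ/dₒ; combined with 1/f = 1/dₒ + 1/dᵢ this gives dₒ = f·(1 + W/w).
dₒ = 47 mm × (1 + 6550/13.2) = 47 × 497.2121 ≈ 23368.970 mm = 23.369 m.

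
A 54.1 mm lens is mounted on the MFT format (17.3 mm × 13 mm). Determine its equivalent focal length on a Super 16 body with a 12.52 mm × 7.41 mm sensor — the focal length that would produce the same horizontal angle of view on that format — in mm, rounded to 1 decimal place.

Equal angle of view means equal width/f ratio, so f₂ = f₁ · (width₂/width₁) = 54.1 × 12.52/17.3.
f₂ = 54.1 × 0.72370 ≈ 39.152 mm.

39.2 mm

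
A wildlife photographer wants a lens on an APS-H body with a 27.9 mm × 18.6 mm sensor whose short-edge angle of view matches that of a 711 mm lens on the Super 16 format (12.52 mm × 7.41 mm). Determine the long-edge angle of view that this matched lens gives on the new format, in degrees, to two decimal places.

0.90°

Equal short-edge AOV ⇒ f₂ = f₁ · 18.6/7.41 = 711 × 2.51012 ≈ 1784.6964 mm.
Long-edge AOV on the new format = 2·arctan(27.9 / (2 × 1784.6964)) = 2·arctan(0.00782) ≈ 0.8957°.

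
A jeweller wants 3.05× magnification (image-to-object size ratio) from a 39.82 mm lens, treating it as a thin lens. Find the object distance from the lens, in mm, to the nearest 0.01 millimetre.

With m = dᵢ/dₒ and 1/f = 1/dₒ + 1/dᵢ, substituting dᵢ = m·dₒ gives 1/f = (1 + 1/m)/dₒ, hence dₒ = f·(1 + 1/m).
dₒ = 39.82 × (1 + 1/3.05) = 39.82 × 1.32787 ≈ 52.876 mm.

52.88 mm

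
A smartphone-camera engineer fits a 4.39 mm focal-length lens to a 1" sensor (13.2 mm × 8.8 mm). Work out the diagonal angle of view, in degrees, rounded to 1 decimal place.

Sensor diagonal = √(13.2² + 8.8²) = √251.6800 ≈ 15.8644 mm.
Angle of view α = 2·arctan(d/2f) with d = 15.8644 mm and f = 4.39 mm.
d/2f = 1.80688; arctan(1.80688) ≈ 61.0381°, so α ≈ 122.0762°.

122.1°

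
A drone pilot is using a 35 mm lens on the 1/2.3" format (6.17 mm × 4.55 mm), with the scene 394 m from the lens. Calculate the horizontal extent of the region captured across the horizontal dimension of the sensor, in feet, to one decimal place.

227.9 ft

dₒ: 394 m = 394000 mm.
Similar triangles through the lens centre give W/dₒ = w/dᵢ; with 1/f = 1/dₒ + 1/dᵢ this gives W = w·(dₒ − f)/f.
W = 6.17 mm × (394000 − 35) / 35 = 6.17 × 11256.1429 ≈ 69450.401 mm = 69450.401/304.8 ft = 227.856 ft.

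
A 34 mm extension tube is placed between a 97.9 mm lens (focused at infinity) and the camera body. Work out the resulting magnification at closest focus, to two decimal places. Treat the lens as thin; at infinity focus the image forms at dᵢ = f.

0.35×

The tube moves the image plane from f to f + e, so dᵢ = 97.9 + 34 = 131.9 mm. Focus is achieved when 1/f = 1/dₒ + 1/dᵢ, giving dₒ = 1/(1/f − 1/(f+e)).
Magnification m = dᵢ/dₒ = (f+e)·(1/f − 1/(f+e)) = e/f = 34/97.9 ≈ 0.3473.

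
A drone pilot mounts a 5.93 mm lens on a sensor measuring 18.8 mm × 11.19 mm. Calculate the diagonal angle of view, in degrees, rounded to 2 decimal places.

Sensor diagonal = √(18.8² + 11.19²) = √478.6561 ≈ 21.8782 mm.
Angle of view α = 2·arctan(d/2f) with d = 21.8782 mm and f = 5.93 mm.
d/2f = 1.84471; arctan(1.84471) ≈ 61.5382°, so α ≈ 123.0765°.

123.08°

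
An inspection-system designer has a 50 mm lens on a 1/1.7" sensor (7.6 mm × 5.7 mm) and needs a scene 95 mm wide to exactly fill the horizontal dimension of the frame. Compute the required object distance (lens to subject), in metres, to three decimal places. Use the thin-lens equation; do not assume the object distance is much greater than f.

0.675 m

Magnification m = w/W = dᵢ/dₒ; combined with 1/f = 1/dₒ + 1/dᵢ this gives dₒ = f·(1 + W/w).
dₒ = 50 mm × (1 + 95/7.6) = 50 × 13.5000 ≈ 675.000 mm = 0.675 m.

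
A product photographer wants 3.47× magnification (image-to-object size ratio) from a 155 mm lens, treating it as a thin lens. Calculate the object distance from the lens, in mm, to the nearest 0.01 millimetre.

With m = dᵢ/dₒ and 1/f = 1/dₒ + 1/dᵢ, substituting dᵢ = m·dₒ gives 1/f = (1 + 1/m)/dₒ, hence dₒ = f·(1 + 1/m).
dₒ = 155 × (1 + 1/3.47) = 155 × 1.28818 ≈ 199.669 mm.

199.67 mm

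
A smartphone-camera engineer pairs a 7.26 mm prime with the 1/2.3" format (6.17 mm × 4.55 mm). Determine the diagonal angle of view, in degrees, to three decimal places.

Sensor diagonal = √(6.17² + 4.55²) = √58.7714 ≈ 7.6663 mm.
Angle of view α = 2·arctan(d/2f) with d = 7.6663 mm and f = 7.26 mm.
d/2f = 0.52798; arctan(0.52798) ≈ 27.8331°, so α ≈ 55.6662°.

55.666°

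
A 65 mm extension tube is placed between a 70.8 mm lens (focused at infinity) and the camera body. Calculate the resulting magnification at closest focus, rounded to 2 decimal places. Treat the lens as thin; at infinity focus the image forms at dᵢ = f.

0.92×

The tube moves the image plane from f to f + e, so dᵢ = 70.8 + 65 = 135.8 mm. Focus is achieved when 1/f = 1/dₒ + 1/dᵢ, giving dₒ = 1/(1/f − 1/(f+e)).
Magnification m = dᵢ/dₒ = (f+e)·(1/f − 1/(f+e)) = e/f = 65/70.8 ≈ 0.9181.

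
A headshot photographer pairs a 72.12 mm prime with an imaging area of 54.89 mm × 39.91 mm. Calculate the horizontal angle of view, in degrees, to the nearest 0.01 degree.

41.67°

Angle of view α = 2·arctan(w/2f) with w = 54.89 mm and f = 72.12 mm.
w/2f = 0.38055; arctan(0.38055) ≈ 20.8341°, so α ≈ 41.6683°.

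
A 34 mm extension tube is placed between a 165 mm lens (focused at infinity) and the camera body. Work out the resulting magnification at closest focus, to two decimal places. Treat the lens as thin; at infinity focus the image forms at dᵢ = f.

The tube moves the image plane from f to f + e, so dᵢ = 165 + 34 = 199 mm. Focus is achieved when 1/f = 1/dₒ + 1/dᵢ, giving dₒ = 1/(1/f − 1/(f+e)).
Magnification m = dᵢ/dₒ = (f+e)·(1/f − 1/(f+e)) = e/f = 34/165 ≈ 0.2061.

0.21×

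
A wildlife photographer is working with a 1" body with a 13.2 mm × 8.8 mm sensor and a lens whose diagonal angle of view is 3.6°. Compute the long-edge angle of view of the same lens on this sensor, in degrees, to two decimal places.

Sensor diagonal = √(13.2² + 8.8²) = √251.6800 ≈ 15.8644 mm.
From the diagonal AOV: f = 15.8644 / (2·tan(1.8°)) = 15.8644 / 0.06285 ≈ 252.4071 mm.
Long-edge AOV = 2·arctan(13.2 / (2 × 252.4071)) = 2·arctan(0.02615) ≈ 2.9957°.

3.00°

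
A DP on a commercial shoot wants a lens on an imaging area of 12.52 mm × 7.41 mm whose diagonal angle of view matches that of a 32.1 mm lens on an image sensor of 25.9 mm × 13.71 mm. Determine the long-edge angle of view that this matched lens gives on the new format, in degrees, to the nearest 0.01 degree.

42.89°

Sensor diagonal = √(25.9² + 13.71²) = √858.7741 ≈ 29.3048 mm.
Sensor diagonal = √(12.52² + 7.41²) = √211.6585 ≈ 14.5485 mm.
Equal diagonal AOV ⇒ f₂ = f₁ · 14.5485/29.3048 = 32.1 × 0.49645 ≈ 15.9362 mm.
Long-edge AOV on the new format = 2·arctan(12.52 / (2 × 15.9362)) = 2·arctan(0.39282) ≈ 42.8915°.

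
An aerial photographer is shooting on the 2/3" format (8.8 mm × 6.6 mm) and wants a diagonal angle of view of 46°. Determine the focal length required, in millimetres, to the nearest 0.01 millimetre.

12.96 mm

Sensor diagonal = √(8.8² + 6.6²) = √121.0000 ≈ 11.0000 mm.
From α = 2·arctan(d/2f) we get f = d / (2·tan(α/2)).
With d = 11.0000 mm and α/2 = 23°, tan(α/2) ≈ 0.42447, so f ≈ 11.0000 / 0.84895 ≈ 12.9572 mm.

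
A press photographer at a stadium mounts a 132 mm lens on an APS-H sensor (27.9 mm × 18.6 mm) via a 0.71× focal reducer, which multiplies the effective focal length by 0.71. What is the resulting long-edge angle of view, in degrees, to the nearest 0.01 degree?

Effective focal length f = 132 × 0.71 = 93.72 mm.
α = 2·arctan(27.9 / (2 × 93.72)) = 2·arctan(0.14885) ≈ 16.9324°.

16.93°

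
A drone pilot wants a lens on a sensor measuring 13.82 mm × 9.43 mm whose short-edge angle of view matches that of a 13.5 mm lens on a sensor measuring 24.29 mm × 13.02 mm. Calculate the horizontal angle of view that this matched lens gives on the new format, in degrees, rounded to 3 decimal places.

70.499°

Equal short-edge AOV ⇒ f₂ = f₁ · 9.43/13.02 = 13.5 × 0.72427 ≈ 9.7776 mm.
Horizontal AOV on the new format = 2·arctan(13.82 / (2 × 9.7776)) = 2·arctan(0.70671) ≈ 70.4988°.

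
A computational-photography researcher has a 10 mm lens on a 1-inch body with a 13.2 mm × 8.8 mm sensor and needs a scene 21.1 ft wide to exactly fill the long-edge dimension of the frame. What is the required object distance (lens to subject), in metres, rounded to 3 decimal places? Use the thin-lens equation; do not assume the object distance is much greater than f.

W: 21.1 ft × 304.8 mm/ft = 6431.28 mm.
Magnification m = w/W = dᵢ/dₒ; combined with 1/f = 1/dₒ + 1/dᵢ this gives dₒ = f·(1 + W/w).
dₒ = 10 mm × (1 + 6431.28/13.2) = 10 × 488.2182 ≈ 4882.182 mm = 4.88218 m.

4.882 m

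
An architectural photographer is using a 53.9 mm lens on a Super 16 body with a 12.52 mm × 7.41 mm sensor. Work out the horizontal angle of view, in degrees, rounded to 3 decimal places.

13.249°

Angle of view α = 2·arctan(w/2f) with w = 12.52 mm and f = 53.9 mm.
w/2f = 0.11614; arctan(0.11614) ≈ 6.6247°, so α ≈ 13.2494°.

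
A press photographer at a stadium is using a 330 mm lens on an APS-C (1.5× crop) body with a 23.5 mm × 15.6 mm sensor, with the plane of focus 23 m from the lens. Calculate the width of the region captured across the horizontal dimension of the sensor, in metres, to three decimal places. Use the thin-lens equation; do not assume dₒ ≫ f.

dₒ: 23 m = 23000 mm.
Similar triangles through the lens centre give W/dₒ = w/dᵢ; with 1/f = 1/dₒ + 1/dᵢ this gives W = w·(dₒ − f)/f.
W = 23.5 mm × (23000 − 330) / 330 = 23.5 × 68.6970 ≈ 1614.379 mm = 1.61438 m.

1.614 m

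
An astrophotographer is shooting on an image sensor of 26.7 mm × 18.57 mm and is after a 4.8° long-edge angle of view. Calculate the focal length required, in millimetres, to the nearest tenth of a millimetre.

318.5 mm

From α = 2·arctan(w/2f) we get f = w / (2·tan(α/2)).
With w = 26.7 mm and α/2 = 2.4°, tan(α/2) ≈ 0.04191, so f ≈ 26.7 / 0.08382 ≈ 318.5214 mm.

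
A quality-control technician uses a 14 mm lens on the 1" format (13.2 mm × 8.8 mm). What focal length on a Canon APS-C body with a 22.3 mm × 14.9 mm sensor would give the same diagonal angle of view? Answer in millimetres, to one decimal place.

Sensor diagonal = √(13.2² + 8.8²) = √251.6800 ≈ 15.8644 mm.
Sensor diagonal = √(22.3² + 14.9²) = √719.3000 ≈ 26.8198 mm.
Equal angle of view means equal diagonal/f ratio, so f₂ = f₁ · (diagonal₂/diagonal₁) = 14 × 26.8198/15.8644.
f₂ = 14 × 1.69056 ≈ 23.668 mm.

23.7 mm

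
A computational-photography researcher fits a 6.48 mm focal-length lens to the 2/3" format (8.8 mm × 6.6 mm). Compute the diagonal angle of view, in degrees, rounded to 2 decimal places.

80.65°

Sensor diagonal = √(8.8² + 6.6²) = √121.0000 ≈ 11.0000 mm.
Angle of view α = 2·arctan(d/2f) with d = 11.0000 mm and f = 6.48 mm.
d/2f = 0.84877; arctan(0.84877) ≈ 40.3234°, so α ≈ 80.6469°.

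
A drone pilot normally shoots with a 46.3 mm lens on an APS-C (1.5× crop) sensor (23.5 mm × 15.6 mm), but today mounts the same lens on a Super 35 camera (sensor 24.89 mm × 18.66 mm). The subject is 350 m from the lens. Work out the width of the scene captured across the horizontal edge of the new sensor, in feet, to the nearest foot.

617 ft

The focal length stays 46.3 mm; the relevant sensor dimension is now w = 24.89 mm. Object distance dₒ = 350 m = 350000 mm.
Thin-lens field width W = w·(dₒ − f)/f = 24.89 × (350000 − 46.3)/46.3 ≈ 188128.458 mm = 188128.458/304.8 ft = 617.219 ft.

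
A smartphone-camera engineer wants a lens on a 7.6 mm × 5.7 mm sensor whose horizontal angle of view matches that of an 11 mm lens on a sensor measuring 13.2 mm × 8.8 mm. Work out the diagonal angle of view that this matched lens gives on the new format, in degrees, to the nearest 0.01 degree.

73.74°

Equal horizontal AOV ⇒ f₂ = f₁ · 7.6/13.2 = 11 × 0.57576 ≈ 6.3333 mm.
Sensor diagonal = √(7.6² + 5.7²) = √90.2500 ≈ 9.5000 mm.
Diagonal AOV on the new format = 2·arctan(9.5000 / (2 × 6.3333)) = 2·arctan(0.75000) ≈ 73.7398°.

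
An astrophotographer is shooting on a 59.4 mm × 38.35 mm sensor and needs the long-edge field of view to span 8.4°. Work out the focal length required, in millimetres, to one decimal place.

From α = 2·arctan(w/2f) we get f = w / (2·tan(α/2)).
With w = 59.4 mm and α/2 = 4.2°, tan(α/2) ≈ 0.07344, so f ≈ 59.4 / 0.14687 ≈ 404.4370 mm.

404.4 mm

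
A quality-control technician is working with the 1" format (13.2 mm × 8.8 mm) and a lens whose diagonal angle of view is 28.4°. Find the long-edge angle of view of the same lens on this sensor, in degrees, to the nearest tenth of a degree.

23.8°

Sensor diagonal = √(13.2² + 8.8²) = √251.6800 ≈ 15.8644 mm.
From the diagonal AOV: f = 15.8644 / (2·tan(14.2°)) = 15.8644 / 0.50608 ≈ 31.3478 mm.
Long-edge AOV = 2·arctan(13.2 / (2 × 31.3478)) = 2·arctan(0.21054) ≈ 23.7789°.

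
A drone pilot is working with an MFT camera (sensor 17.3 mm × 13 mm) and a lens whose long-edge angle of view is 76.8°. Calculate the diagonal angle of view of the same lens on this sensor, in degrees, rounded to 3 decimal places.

From the long-edge AOV: f = 17.3 / (2·tan(38.4°)) = 17.3 / 1.58518 ≈ 10.9136 mm.
Sensor diagonal = √(17.3² + 13²) = √468.2900 ≈ 21.6400 mm.
Diagonal AOV = 2·arctan(21.6400 / (2 × 10.9136)) = 2·arctan(0.99143) ≈ 89.5066°.

89.507°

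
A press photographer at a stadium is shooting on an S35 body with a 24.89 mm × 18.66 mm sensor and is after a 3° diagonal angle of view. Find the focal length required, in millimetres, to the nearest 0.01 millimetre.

Sensor diagonal = √(24.89² + 18.66²) = √967.7077 ≈ 31.1080 mm.
From α = 2·arctan(d/2f) we get f = d / (2·tan(α/2)).
With d = 31.1080 mm and α/2 = 1.5°, tan(α/2) ≈ 0.02619, so f ≈ 31.1080 / 0.05237 ≈ 593.9833 mm.

593.98 mm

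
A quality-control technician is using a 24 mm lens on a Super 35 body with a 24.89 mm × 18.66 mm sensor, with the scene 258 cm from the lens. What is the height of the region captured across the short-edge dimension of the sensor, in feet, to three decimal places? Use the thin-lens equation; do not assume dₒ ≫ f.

6.520 ft

dₒ: 258 cm = 2580 mm.
Similar triangles through the lens centre give W/dₒ = h/dᵢ; with 1/f = 1/dₒ + 1/dᵢ this gives W = h·(dₒ − f)/f.
W = 18.66 mm × (2580 − 24) / 24 = 18.66 × 106.5000 ≈ 1987.290 mm = 1987.290/304.8 ft = 6.51998 ft.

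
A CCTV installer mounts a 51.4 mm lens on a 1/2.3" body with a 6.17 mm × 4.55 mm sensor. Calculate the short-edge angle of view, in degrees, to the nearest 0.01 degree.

Angle of view α = 2·arctan(h/2f) with h = 4.55 mm and f = 51.4 mm.
h/2f = 0.04426; arctan(0.04426) ≈ 2.5343°, so α ≈ 5.0686°.

5.07°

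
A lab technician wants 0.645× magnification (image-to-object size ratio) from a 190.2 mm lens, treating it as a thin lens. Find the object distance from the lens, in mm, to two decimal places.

With m = dᵢ/dₒ and 1/f = 1/dₒ + 1/dᵢ, substituting dᵢ = m·dₒ gives 1/f = (1 + 1/m)/dₒ, hence dₒ = f·(1 + 1/m).
dₒ = 190.2 × (1 + 1/0.645) = 190.2 × 2.55039 ≈ 485.084 mm.

485.08 mm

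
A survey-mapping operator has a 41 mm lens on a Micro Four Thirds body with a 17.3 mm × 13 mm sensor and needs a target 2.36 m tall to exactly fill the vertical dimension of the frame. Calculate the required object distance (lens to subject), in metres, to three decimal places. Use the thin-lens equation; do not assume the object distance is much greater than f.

W: 2.36 m = 2360 mm.
Magnification m = h/W = dᵢ/dₒ; combined with 1/f = 1/dₒ + 1/dᵢ this gives dₒ = f·(1 + W/h).
dₒ = 41 mm × (1 + 2360/13) = 41 × 182.5385 ≈ 7484.077 mm = 7.48408 m.

7.484 m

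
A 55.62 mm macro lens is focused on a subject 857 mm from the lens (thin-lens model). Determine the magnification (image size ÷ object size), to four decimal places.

Thin lens: 1/f = 1/dₒ + 1/dᵢ → 1/dᵢ = 1/55.62 − 1/857 = 0.0168123 mm⁻¹, so dᵢ ≈ 59.4803 mm.
Magnification m = dᵢ/dₒ = 59.4803/857 ≈ 0.06941.

0.0694×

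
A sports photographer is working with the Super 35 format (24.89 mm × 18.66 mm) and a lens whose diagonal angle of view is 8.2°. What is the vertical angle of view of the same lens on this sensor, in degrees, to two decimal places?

4.92°

Sensor diagonal = √(24.89² + 18.66²) = √967.7077 ≈ 31.1080 mm.
From the diagonal AOV: f = 31.1080 / (2·tan(4.1°)) = 31.1080 / 0.14336 ≈ 216.9895 mm.
Vertical AOV = 2·arctan(18.66 / (2 × 216.9895)) = 2·arctan(0.04300) ≈ 4.9241°.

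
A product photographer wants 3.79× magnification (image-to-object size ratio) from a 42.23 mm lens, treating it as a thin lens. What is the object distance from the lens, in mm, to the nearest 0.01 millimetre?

With m = dᵢ/dₒ and 1/f = 1/dₒ + 1/dᵢ, substituting dᵢ = m·dₒ gives 1/f = (1 + 1/m)/dₒ, hence dₒ = f·(1 + 1/m).
dₒ = 42.23 × (1 + 1/3.79) = 42.23 × 1.26385 ≈ 53.372 mm.

53.37 mm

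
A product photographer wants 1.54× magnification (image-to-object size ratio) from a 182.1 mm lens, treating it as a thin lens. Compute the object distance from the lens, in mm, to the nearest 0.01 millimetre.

300.35 mm

With m = dᵢ/dₒ and 1/f = 1/dₒ + 1/dᵢ, substituting dᵢ = m·dₒ gives 1/f = (1 + 1/m)/dₒ, hence dₒ = f·(1 + 1/m).
dₒ = 182.1 × (1 + 1/1.54) = 182.1 × 1.64935 ≈ 300.347 mm.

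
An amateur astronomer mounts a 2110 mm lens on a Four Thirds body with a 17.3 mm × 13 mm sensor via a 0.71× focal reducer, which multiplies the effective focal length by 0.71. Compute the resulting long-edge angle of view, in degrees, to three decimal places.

0.662°

Effective focal length f = 2110 × 0.71 = 1498.1 mm.
α = 2·arctan(17.3 / (2 × 1498.1)) = 2·arctan(0.00577) ≈ 0.6616°.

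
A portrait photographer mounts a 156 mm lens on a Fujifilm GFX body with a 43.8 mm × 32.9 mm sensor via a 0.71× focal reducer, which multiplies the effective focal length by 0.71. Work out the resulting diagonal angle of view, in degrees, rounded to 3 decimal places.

27.780°

Effective focal length f = 156 × 0.71 = 110.76 mm.
Sensor diagonal = √(43.8² + 32.9²) = √3000.8500 ≈ 54.7800 mm.
α = 2·arctan(54.780 / (2 × 110.76)) = 2·arctan(0.24729) ≈ 27.7802°.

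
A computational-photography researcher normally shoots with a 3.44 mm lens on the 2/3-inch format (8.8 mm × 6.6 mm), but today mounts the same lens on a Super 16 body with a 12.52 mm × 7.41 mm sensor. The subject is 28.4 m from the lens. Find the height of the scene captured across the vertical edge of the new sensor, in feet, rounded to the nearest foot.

The focal length stays 3.44 mm; the relevant sensor dimension is now h = 7.41 mm. Object distance dₒ = 28.4 m = 28400 mm.
Thin-lens field height W = h·(dₒ − f)/f = 7.41 × (28400 − 3.44)/3.44 ≈ 61168.171 mm = 61168.171/304.8 ft = 200.683 ft.

201 ft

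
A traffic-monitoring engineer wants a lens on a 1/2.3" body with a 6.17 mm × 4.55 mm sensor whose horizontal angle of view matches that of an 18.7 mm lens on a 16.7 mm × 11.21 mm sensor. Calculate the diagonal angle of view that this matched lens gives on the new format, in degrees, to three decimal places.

Equal horizontal AOV ⇒ f₂ = f₁ · 6.17/16.7 = 18.7 × 0.36946 ≈ 6.9089 mm.
Sensor diagonal = √(6.17² + 4.55²) = √58.7714 ≈ 7.6663 mm.
Diagonal AOV on the new format = 2·arctan(7.6663 / (2 × 6.9089)) = 2·arctan(0.55481) ≈ 58.0437°.

58.044°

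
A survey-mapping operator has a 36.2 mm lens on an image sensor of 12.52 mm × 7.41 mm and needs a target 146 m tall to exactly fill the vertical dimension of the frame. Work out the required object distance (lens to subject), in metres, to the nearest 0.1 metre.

713.3 m

W: 146 m = 146000 mm.
Magnification m = h/W = dᵢ/dₒ; combined with 1/f = 1/dₒ + 1/dᵢ this gives dₒ = f·(1 + W/h).
dₒ = 36.2 mm × (1 + 146000/7.41) = 36.2 × 19704.1039 ≈ 713288.562 mm = 713.289 m.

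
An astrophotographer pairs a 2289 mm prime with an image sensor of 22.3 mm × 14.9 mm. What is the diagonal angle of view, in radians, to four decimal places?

0.0117 rad

Sensor diagonal = √(22.3² + 14.9²) = √719.3000 ≈ 26.8198 mm.
Angle of view α = 2·arctan(d/2f) with d = 26.8198 mm and f = 2289 mm.
d/2f = 0.00586; arctan(0.00586) ≈ 0.0059 rad, so α ≈ 0.0117 rad.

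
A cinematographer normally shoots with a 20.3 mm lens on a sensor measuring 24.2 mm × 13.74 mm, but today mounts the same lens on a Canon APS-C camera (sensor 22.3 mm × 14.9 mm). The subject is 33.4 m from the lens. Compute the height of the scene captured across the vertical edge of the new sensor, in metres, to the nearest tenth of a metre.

24.5 m

The focal length stays 20.3 mm; the relevant sensor dimension is now h = 14.9 mm. Object distance dₒ = 33.4 m = 33400 mm.
Thin-lens field height W = h·(dₒ − f)/f = 14.9 × (33400 − 20.3)/20.3 ≈ 24500.371 mm = 24.5004 m.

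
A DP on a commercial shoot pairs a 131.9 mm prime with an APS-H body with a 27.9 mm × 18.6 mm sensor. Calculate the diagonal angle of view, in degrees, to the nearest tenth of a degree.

Sensor diagonal = √(27.9² + 18.6²) = √1124.3700 ≈ 33.5316 mm.
Angle of view α = 2·arctan(d/2f) with d = 33.5316 mm and f = 131.9 mm.
d/2f = 0.12711; arctan(0.12711) ≈ 7.2440°, so α ≈ 14.4880°.

14.5°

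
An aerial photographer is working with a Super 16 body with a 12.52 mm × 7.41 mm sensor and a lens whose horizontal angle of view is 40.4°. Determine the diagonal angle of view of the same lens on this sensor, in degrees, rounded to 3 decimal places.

46.297°

From the horizontal AOV: f = 12.52 / (2·tan(20.2°)) = 12.52 / 0.73586 ≈ 17.0142 mm.
Sensor diagonal = √(12.52² + 7.41²) = √211.6585 ≈ 14.5485 mm.
Diagonal AOV = 2·arctan(14.5485 / (2 × 17.0142)) = 2·arctan(0.42754) ≈ 46.2973°.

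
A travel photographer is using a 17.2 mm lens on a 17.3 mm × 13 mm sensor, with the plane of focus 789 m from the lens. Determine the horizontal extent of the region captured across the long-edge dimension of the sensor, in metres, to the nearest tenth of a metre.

793.6 m

dₒ: 789 m = 789000 mm.
Similar triangles through the lens centre give W/dₒ = w/dᵢ; with 1/f = 1/dₒ + 1/dᵢ this gives W = w·(dₒ − f)/f.
W = 17.3 mm × (789000 − 17.2) / 17.2 = 17.3 × 45871.0930 ≈ 793569.909 mm = 793.57 m.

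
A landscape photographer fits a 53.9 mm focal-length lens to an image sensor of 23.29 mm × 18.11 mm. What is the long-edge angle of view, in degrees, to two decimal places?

24.38°

Angle of view α = 2·arctan(w/2f) with w = 23.29 mm and f = 53.9 mm.
w/2f = 0.21605; arctan(0.21605) ≈ 12.1913°, so α ≈ 24.3825°.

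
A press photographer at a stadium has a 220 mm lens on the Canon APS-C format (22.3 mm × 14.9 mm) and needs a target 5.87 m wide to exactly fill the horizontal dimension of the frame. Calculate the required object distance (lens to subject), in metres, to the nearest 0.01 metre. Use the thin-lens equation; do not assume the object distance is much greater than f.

W: 5.87 m = 5870 mm.
Magnification m = w/W = dᵢ/dₒ; combined with 1/f = 1/dₒ + 1/dᵢ this gives dₒ = f·(1 + W/w).
dₒ = 220 mm × (1 + 5870/22.3) = 220 × 264.2287 ≈ 58130.314 mm = 58.1303 m.

58.13 m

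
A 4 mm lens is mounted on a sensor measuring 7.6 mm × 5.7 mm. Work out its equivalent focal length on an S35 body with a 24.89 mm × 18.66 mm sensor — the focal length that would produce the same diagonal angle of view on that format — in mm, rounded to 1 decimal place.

13.1 mm

Sensor diagonal = √(7.6² + 5.7²) = √90.2500 ≈ 9.5000 mm.
Sensor diagonal = √(24.89² + 18.66²) = √967.7077 ≈ 31.1080 mm.
Equal angle of view means equal diagonal/f ratio, so f₂ = f₁ · (diagonal₂/diagonal₁) = 4 × 31.1080/9.5000.
f₂ = 4 × 3.27453 ≈ 13.098 mm.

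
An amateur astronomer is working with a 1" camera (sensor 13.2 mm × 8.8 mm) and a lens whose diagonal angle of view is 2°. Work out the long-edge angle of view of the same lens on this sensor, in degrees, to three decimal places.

Sensor diagonal = √(13.2² + 8.8²) = √251.6800 ≈ 15.8644 mm.
From the diagonal AOV: f = 15.8644 / (2·tan(1°)) = 15.8644 / 0.03491 ≈ 454.4362 mm.
Long-edge AOV = 2·arctan(13.2 / (2 × 454.4362)) = 2·arctan(0.01452) ≈ 1.6642°.

1.664°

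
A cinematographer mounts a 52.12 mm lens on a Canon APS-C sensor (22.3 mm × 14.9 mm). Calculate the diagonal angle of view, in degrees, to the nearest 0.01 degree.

Sensor diagonal = √(22.3² + 14.9²) = √719.3000 ≈ 26.8198 mm.
Angle of view α = 2·arctan(d/2f) with d = 26.8198 mm and f = 52.12 mm.
d/2f = 0.25729; arctan(0.25729) ≈ 14.4286°, so α ≈ 28.8572°.

28.86°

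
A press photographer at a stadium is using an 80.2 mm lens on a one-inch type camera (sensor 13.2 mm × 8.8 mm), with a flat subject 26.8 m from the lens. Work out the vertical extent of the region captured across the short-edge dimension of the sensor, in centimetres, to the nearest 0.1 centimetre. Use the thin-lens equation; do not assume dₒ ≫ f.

293.2 cm

dₒ: 26.8 m = 26800 mm.
Similar triangles through the lens centre give W/dₒ = h/dᵢ; with 1/f = 1/dₒ + 1/dᵢ this gives W = h·(dₒ − f)/f.
W = 8.8 mm × (26800 − 80.2) / 80.2 = 8.8 × 333.1646 ≈ 2931.848 mm = 293.185 cm.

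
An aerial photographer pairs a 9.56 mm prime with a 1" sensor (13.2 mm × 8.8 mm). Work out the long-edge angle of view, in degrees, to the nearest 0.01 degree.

Angle of view α = 2·arctan(w/2f) with w = 13.2 mm and f = 9.56 mm.
w/2f = 0.69038; arctan(0.69038) ≈ 34.6203°, so α ≈ 69.2406°.

69.24°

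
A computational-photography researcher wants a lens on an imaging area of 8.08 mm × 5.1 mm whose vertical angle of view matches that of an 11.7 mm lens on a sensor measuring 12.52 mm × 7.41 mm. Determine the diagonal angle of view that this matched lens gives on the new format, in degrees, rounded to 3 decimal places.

Equal vertical AOV ⇒ f₂ = f₁ · 5.1/7.41 = 11.7 × 0.68826 ≈ 8.0526 mm.
Sensor diagonal = √(8.08² + 5.1²) = √91.2964 ≈ 9.5549 mm.
Diagonal AOV on the new format = 2·arctan(9.5549 / (2 × 8.0526)) = 2·arctan(0.59328) ≈ 61.3595°.

61.360°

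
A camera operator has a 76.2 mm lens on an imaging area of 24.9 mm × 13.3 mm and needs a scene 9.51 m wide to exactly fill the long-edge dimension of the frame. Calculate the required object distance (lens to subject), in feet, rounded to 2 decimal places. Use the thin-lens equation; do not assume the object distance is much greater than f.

95.73 ft

W: 9.51 m = 9510 mm.
Magnification m = w/W = dᵢ/dₒ; combined with 1/f = 1/dₒ + 1/dᵢ this gives dₒ = f·(1 + W/w).
dₒ = 76.2 mm × (1 + 9510/24.9) = 76.2 × 382.9277 ≈ 29179.092 mm = 29179.092/304.8 ft = 95.7319 ft.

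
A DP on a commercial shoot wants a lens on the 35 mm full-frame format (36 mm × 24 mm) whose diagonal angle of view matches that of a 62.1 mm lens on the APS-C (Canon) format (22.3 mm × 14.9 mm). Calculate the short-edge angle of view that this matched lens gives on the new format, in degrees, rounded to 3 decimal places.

Sensor diagonal = √(22.3² + 14.9²) = √719.3000 ≈ 26.8198 mm.
Sensor diagonal = √(36² + 24²) = √1872.0000 ≈ 43.2666 mm.
Equal diagonal AOV ⇒ f₂ = f₁ · 43.2666/26.8198 = 62.1 × 1.61324 ≈ 100.1820 mm.
Short-edge AOV on the new format = 2·arctan(24 / (2 × 100.1820)) = 2·arctan(0.11978) ≈ 13.6609°.

13.661°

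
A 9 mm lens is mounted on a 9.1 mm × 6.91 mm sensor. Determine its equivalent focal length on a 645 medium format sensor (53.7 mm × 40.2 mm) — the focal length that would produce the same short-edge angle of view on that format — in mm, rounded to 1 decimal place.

52.4 mm

Equal angle of view means equal height/f ratio, so f₂ = f₁ · (height₂/height₁) = 9 × 40.2/6.91.
f₂ = 9 × 5.81766 ≈ 52.359 mm.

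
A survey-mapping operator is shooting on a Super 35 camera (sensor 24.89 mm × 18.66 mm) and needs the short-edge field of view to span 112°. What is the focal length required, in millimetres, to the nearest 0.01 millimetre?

From α = 2·arctan(h/2f) we get f = h / (2·tan(α/2)).
With h = 18.66 mm and α/2 = 56°, tan(α/2) ≈ 1.48256, so f ≈ 18.66 / 2.96512 ≈ 6.2932 mm.

6.29 mm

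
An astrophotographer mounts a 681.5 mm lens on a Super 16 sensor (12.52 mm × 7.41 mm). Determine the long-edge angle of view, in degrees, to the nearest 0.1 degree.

1.1°

Angle of view α = 2·arctan(w/2f) with w = 12.52 mm and f = 681.5 mm.
w/2f = 0.00919; arctan(0.00919) ≈ 0.5263°, so α ≈ 1.0526°.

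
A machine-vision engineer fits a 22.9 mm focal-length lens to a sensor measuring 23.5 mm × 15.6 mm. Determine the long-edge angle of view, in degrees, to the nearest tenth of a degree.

54.3°

Angle of view α = 2·arctan(w/2f) with w = 23.5 mm and f = 22.9 mm.
w/2f = 0.51310; arctan(0.51310) ≈ 27.1624°, so α ≈ 54.3248°.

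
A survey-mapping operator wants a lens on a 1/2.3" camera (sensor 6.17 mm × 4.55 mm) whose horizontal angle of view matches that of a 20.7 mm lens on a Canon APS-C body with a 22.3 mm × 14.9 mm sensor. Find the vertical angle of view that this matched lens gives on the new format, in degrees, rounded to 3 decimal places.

Equal horizontal AOV ⇒ f₂ = f₁ · 6.17/22.3 = 20.7 × 0.27668 ≈ 5.7273 mm.
Vertical AOV on the new format = 2·arctan(4.55 / (2 × 5.7273)) = 2·arctan(0.39722) ≈ 43.3279°.

43.328°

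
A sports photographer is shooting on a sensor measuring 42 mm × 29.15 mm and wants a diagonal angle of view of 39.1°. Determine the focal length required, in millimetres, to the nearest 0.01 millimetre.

Sensor diagonal = √(42² + 29.15²) = √2613.7225 ≈ 51.1246 mm.
From α = 2·arctan(d/2f) we get f = d / (2·tan(α/2)).
With d = 51.1246 mm and α/2 = 19.55°, tan(α/2) ≈ 0.35510, so f ≈ 51.1246 / 0.71020 ≈ 71.9860 mm.

71.99 mm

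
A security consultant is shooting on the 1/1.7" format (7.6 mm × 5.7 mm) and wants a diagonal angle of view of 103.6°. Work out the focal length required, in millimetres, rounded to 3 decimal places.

3.738 mm

Sensor diagonal = √(7.6² + 5.7²) = √90.2500 ≈ 9.5000 mm.
From α = 2·arctan(d/2f) we get f = d / (2·tan(α/2)).
With d = 9.5000 mm and α/2 = 51.8°, tan(α/2) ≈ 1.27077, so f ≈ 9.5000 / 2.54155 ≈ 3.7379 mm.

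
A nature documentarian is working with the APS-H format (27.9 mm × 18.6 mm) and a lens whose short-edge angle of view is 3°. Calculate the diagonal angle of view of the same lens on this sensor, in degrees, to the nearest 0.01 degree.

From the short-edge AOV: f = 18.6 / (2·tan(1.5°)) = 18.6 / 0.05237 ≈ 355.1527 mm.
Sensor diagonal = √(27.9² + 18.6²) = √1124.3700 ≈ 33.5316 mm.
Diagonal AOV = 2·arctan(33.5316 / (2 × 355.1527)) = 2·arctan(0.04721) ≈ 5.4055°.

5.41°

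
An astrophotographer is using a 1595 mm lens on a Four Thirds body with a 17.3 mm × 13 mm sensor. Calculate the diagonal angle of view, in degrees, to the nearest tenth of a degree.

0.8°

Sensor diagonal = √(17.3² + 13²) = √468.2900 ≈ 21.6400 mm.
Angle of view α = 2·arctan(d/2f) with d = 21.6400 mm and f = 1595 mm.
d/2f = 0.00678; arctan(0.00678) ≈ 0.3887°, so α ≈ 0.7773°.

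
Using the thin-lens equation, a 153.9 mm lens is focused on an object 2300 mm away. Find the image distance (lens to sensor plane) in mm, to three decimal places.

164.936 mm

1/dᵢ = 1/f − 1/dₒ = 1/153.9 − 1/2300 = 0.0060629 mm⁻¹.
dᵢ = 1/0.0060629 ≈ 164.9364 mm.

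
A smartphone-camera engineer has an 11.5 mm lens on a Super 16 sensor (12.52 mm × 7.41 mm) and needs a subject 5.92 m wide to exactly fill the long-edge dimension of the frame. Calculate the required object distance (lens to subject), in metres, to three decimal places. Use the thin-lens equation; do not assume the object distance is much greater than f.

W: 5.92 m = 5920 mm.
Magnification m = w/W = dᵢ/dₒ; combined with 1/f = 1/dₒ + 1/dᵢ this gives dₒ = f·(1 + W/w).
dₒ = 11.5 mm × (1 + 5920/12.52) = 11.5 × 473.8435 ≈ 5449.200 mm = 5.4492 m.

5.449 m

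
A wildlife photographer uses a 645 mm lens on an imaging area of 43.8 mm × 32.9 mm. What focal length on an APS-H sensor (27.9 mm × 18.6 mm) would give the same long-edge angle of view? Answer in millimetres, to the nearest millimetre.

411 mm

Equal angle of view means equal width/f ratio, so f₂ = f₁ · (width₂/width₁) = 645 × 27.9/43.8.
f₂ = 645 × 0.63699 ≈ 410.856 mm.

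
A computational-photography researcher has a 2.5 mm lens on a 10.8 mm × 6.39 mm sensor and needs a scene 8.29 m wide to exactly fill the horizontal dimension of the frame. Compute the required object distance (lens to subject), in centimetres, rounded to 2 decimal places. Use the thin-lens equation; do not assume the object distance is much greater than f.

W: 8.29 m = 8290 mm.
Magnification m = w/W = dᵢ/dₒ; combined with 1/f = 1/dₒ + 1/dᵢ this gives dₒ = f·(1 + W/w).
dₒ = 2.5 mm × (1 + 8290/10.8) = 2.5 × 768.5926 ≈ 1921.481 mm = 192.148 cm.

192.15 cm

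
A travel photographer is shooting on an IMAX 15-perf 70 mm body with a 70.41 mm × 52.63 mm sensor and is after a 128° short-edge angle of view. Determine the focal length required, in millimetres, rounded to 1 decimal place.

From α = 2·arctan(h/2f) we get f = h / (2·tan(α/2)).
With h = 52.63 mm and α/2 = 64°, tan(α/2) ≈ 2.05030, so f ≈ 52.63 / 4.10061 ≈ 12.8347 mm.

12.8 mm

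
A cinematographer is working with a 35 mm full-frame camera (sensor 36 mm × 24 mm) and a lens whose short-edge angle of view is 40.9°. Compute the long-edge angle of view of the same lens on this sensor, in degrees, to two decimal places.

From the short-edge AOV: f = 24 / (2·tan(20.45°)) = 24 / 0.74578 ≈ 32.1810 mm.
Long-edge AOV = 2·arctan(36 / (2 × 32.1810)) = 2·arctan(0.55934) ≈ 58.4397°.

58.44°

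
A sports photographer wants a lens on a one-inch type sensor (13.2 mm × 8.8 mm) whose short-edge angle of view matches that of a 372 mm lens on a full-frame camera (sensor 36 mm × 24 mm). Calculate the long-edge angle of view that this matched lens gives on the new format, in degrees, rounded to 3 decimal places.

5.540°

Equal short-edge AOV ⇒ f₂ = f₁ · 8.8/24 = 372 × 0.36667 ≈ 136.4000 mm.
Long-edge AOV on the new format = 2·arctan(13.2 / (2 × 136.4000)) = 2·arctan(0.04839) ≈ 5.5404°.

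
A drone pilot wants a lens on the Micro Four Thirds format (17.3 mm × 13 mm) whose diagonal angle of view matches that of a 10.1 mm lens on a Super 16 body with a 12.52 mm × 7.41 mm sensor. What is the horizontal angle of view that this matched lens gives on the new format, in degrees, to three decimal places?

59.865°

Sensor diagonal = √(12.52² + 7.41²) = √211.6585 ≈ 14.5485 mm.
Sensor diagonal = √(17.3² + 13²) = √468.2900 ≈ 21.6400 mm.
Equal diagonal AOV ⇒ f₂ = f₁ · 21.6400/14.5485 = 10.1 × 1.48744 ≈ 15.0231 mm.
Horizontal AOV on the new format = 2·arctan(17.3 / (2 × 15.0231)) = 2·arctan(0.57578) ≈ 59.8648°.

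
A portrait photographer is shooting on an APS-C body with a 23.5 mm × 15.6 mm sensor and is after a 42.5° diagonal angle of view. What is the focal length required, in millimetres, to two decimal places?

Sensor diagonal = √(23.5² + 15.6²) = √795.6100 ≈ 28.2066 mm.
From α = 2·arctan(d/2f) we get f = d / (2·tan(α/2)).
With d = 28.2066 mm and α/2 = 21.25°, tan(α/2) ≈ 0.38888, so f ≈ 28.2066 / 0.77776 ≈ 36.2665 mm.

36.27 mm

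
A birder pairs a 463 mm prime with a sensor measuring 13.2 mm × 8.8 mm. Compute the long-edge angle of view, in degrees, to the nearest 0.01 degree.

Angle of view α = 2·arctan(w/2f) with w = 13.2 mm and f = 463 mm.
w/2f = 0.01425; arctan(0.01425) ≈ 0.8167°, so α ≈ 1.6334°.

1.63°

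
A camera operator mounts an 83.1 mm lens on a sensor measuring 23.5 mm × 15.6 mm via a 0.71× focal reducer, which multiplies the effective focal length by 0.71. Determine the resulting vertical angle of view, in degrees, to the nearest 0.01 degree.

15.06°

Effective focal length f = 83.1 × 0.71 = 59.001 mm.
α = 2·arctan(15.6 / (2 × 59.001)) = 2·arctan(0.13220) ≈ 15.0618°.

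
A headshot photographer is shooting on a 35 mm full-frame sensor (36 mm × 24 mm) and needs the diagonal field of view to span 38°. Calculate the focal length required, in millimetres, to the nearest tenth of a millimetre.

62.8 mm

Sensor diagonal = √(36² + 24²) = √1872.0000 ≈ 43.2666 mm.
From α = 2·arctan(d/2f) we get f = d / (2·tan(α/2)).
With d = 43.2666 mm and α/2 = 19°, tan(α/2) ≈ 0.34433, so f ≈ 43.2666 / 0.68866 ≈ 62.8277 mm.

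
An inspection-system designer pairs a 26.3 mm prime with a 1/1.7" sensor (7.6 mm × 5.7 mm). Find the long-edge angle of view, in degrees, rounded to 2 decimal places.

16.44°

Angle of view α = 2·arctan(w/2f) with w = 7.6 mm and f = 26.3 mm.
w/2f = 0.14449; arctan(0.14449) ≈ 8.2216°, so α ≈ 16.4432°.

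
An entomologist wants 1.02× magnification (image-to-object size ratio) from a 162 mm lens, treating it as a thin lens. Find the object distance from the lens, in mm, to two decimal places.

320.82 mm

With m = dᵢ/dₒ and 1/f = 1/dₒ + 1/dᵢ, substituting dᵢ = m·dₒ gives 1/f = (1 + 1/m)/dₒ, hence dₒ = f·(1 + 1/m).
dₒ = 162 × (1 + 1/1.02) = 162 × 1.98039 ≈ 320.824 mm.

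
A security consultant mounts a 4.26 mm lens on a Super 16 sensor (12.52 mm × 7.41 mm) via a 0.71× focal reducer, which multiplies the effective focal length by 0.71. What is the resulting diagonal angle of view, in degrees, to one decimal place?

134.8°

Effective focal length f = 4.26 × 0.71 = 3.0246 mm.
Sensor diagonal = √(12.52² + 7.41²) = √211.6585 ≈ 14.5485 mm.
α = 2·arctan(14.548 / (2 × 3.0246)) = 2·arctan(2.40503) ≈ 134.8453°.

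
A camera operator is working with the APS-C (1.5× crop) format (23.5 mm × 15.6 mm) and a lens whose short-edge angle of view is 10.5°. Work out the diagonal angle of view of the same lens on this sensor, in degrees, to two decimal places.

18.87°

From the short-edge AOV: f = 15.6 / (2·tan(5.25°)) = 15.6 / 0.18377 ≈ 84.8868 mm.
Sensor diagonal = √(23.5² + 15.6²) = √795.6100 ≈ 28.2066 mm.
Diagonal AOV = 2·arctan(28.2066 / (2 × 84.8868)) = 2·arctan(0.16614) ≈ 18.8662°.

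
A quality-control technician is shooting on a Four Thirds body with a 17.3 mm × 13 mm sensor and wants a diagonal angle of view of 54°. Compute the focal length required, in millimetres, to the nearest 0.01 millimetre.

Sensor diagonal = √(17.3² + 13²) = √468.2900 ≈ 21.6400 mm.
From α = 2·arctan(d/2f) we get f = d / (2·tan(α/2)).
With d = 21.6400 mm and α/2 = 27°, tan(α/2) ≈ 0.50953, so f ≈ 21.6400 / 1.01905 ≈ 21.2355 mm.

21.24 mm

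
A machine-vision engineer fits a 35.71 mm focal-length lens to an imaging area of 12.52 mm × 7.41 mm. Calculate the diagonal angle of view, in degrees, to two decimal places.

23.03°

Sensor diagonal = √(12.52² + 7.41²) = √211.6585 ≈ 14.5485 mm.
Angle of view α = 2·arctan(d/2f) with d = 14.5485 mm and f = 35.71 mm.
d/2f = 0.20370; arctan(0.20370) ≈ 11.5138°, so α ≈ 23.0276°.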